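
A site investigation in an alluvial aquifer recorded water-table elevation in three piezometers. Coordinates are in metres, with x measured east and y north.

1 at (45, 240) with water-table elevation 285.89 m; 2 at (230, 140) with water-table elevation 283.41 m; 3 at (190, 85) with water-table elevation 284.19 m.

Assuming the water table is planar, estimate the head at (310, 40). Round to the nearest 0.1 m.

282.5 m

Taking 1 as reference: 2−1 = (185, -100, -2.48); 3−1 = (145, -155, -1.70).
Determinant of the coordinate differences = 185·(-155) − 145·(-100) = -14175.
∂h/∂x = [(-2.48)·(-155) − (-1.70)·(-100)] / -14175 = -0.01513
∂h/∂y = [185·(-1.70) − 145·(-2.48)] / -14175 = -0.003182
h(310, 40) = 285.89 + (-0.01513)·(265) + (-0.003182)·(-200) = 285.89 -4.008 +0.636 = 282.518 m.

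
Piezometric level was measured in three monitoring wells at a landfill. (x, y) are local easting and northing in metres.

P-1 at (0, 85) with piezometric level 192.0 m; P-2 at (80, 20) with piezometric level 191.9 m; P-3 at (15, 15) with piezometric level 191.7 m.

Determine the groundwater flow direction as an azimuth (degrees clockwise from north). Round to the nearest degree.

209°

Differences from P-1: to P-2 (Δx, Δy, Δh) = (80, -65, -0.1); to P-3 = (15, -70, -0.3).
Determinant of the coordinate differences = 80·(-70) − 15·(-65) = -4625.
∂h/∂x = [(-0.1)·(-70) − (-0.3)·(-65)] / -4625 = +0.002703
∂h/∂y = [80·(-0.3) − 15·(-0.1)] / -4625 = +0.004865
Flow direction (−∇h) has components (-0.002703 E, -0.004865 N).
Azimuth = atan2(E, N) = atan2(-0.002703, -0.004865) = 209.1° ≈ 209°.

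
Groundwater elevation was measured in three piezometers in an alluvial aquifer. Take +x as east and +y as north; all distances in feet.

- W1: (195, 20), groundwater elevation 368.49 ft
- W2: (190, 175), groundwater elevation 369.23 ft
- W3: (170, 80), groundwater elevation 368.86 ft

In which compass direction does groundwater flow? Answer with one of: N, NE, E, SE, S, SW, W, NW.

Three-point gradient (reference W1): Δ to W2 = (-5, 155, +0.74), Δ to W3 = (-25, 60, +0.37).
∂h/∂x = -0.003622, ∂h/∂y = +0.004657 (det = 3575).
Flow = −∇h = (+0.003622 east, -0.004657 north), which points southeast.

SE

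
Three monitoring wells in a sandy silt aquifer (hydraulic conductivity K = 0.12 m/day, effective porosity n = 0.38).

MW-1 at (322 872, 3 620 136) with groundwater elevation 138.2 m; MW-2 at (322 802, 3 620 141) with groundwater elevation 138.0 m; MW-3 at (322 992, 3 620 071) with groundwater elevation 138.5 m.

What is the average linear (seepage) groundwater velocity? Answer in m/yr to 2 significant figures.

0.35 m/yr

With h = a·x + b·y + c and MW-1 as origin, the differences give:
  (-70)·a + 5·b = -0.2
  120·a + (-65)·b = +0.3
Eliminate b (×(-65) and ×5, subtract): 3950·a = 11.50 → a = ∂h/∂x = +0.002911
Back-substitute: b = ∂h/∂y = +0.0007595.
|∇h| = √(0.002911² + 0.0007595²) = 0.003008
Seepage velocity v = K·i/n = 0.12 × 0.003008 / 0.38 = 0.0009499 m/day = 0.347 m/yr.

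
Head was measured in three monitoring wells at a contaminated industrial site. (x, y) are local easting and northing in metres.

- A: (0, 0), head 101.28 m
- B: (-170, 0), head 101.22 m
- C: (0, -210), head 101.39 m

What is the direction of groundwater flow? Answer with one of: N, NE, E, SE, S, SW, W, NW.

∂h/∂x = (101.22 − 101.28) / (-170 − 0) = +0.0003529
∂h/∂y = (101.39 − 101.28) / (-210 − 0) = -0.0005238
Flow = −∇h = (-0.0003529 east, +0.0005238 north), which points northwest.

NW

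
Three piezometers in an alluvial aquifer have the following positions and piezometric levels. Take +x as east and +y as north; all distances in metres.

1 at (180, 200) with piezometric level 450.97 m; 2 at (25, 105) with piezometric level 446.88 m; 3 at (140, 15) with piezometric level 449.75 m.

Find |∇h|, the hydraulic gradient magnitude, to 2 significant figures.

Three-point gradient (reference 1): Δ to 2 = (-155, -95, -4.09), Δ to 3 = (-40, -185, -1.22).
∂h/∂x = +0.02576, ∂h/∂y = +0.001025 (det = 24875).
|∇h| = √(0.02576² + 0.001025²) = 0.02578

0.026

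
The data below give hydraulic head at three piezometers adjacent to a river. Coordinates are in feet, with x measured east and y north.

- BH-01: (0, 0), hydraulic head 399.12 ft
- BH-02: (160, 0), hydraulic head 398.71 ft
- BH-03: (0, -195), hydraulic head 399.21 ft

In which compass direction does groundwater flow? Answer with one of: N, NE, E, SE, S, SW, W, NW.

∂h/∂x = (398.71 − 399.12) / (160 − 0) = -0.002563
∂h/∂y = (399.21 − 399.12) / (-195 − 0) = -0.0004615
Flow = −∇h = (+0.002563 east, +0.0004615 north), which points east.

E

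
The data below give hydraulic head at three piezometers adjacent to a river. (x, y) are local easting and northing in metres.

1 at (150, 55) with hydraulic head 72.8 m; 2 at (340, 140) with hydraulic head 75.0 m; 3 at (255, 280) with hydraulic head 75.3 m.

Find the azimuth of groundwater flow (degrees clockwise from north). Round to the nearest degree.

229°

With h = a·x + b·y + c and 1 as origin, the differences give:
  190·a + 85·b = +2.2
  105·a + 225·b = +2.5
Eliminate b (×225 and ×85, subtract): 33825·a = 282.50 → a = ∂h/∂x = +0.008352
Back-substitute: b = ∂h/∂y = +0.007214.
Flow direction (−∇h) has components (-0.008352 E, -0.007214 N).
Azimuth = atan2(E, N) = atan2(-0.008352, -0.007214) = 229.2° ≈ 229°.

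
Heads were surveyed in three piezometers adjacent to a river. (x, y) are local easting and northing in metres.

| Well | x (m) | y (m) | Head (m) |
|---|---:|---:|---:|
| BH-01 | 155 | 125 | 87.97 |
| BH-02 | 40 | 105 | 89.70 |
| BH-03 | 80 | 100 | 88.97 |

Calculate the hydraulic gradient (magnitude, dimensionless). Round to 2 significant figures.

With h = a·x + b·y + c and BH-01 as origin, the differences give:
  (-115)·a + (-20)·b = +1.73
  (-75)·a + (-25)·b = +1.00
Eliminate b (×(-25) and ×(-20), subtract): 1375·a = -23.250 → a = ∂h/∂x = -0.01691
Back-substitute: b = ∂h/∂y = +0.01073.
|∇h| = √(-0.01691² + 0.01073²) = 0.02003

0.020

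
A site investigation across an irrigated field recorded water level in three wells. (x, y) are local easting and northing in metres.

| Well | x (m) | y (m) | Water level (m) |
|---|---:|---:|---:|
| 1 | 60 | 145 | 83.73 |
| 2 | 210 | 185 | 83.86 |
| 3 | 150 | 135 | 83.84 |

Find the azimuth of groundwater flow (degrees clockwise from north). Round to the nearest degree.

310°

Differences from 1: to 2 (Δx, Δy, Δh) = (150, 40, +0.13); to 3 = (90, -10, +0.11).
Determinant of the coordinate differences = 150·(-10) − 90·40 = -5100.
∂h/∂x = [(+0.13)·(-10) − (+0.11)·40] / -5100 = +0.001118
∂h/∂y = [150·(+0.11) − 90·(+0.13)] / -5100 = -0.0009412
Flow direction (−∇h) has components (-0.001118 E, +0.0009412 N).
Azimuth = atan2(E, N) = atan2(-0.001118, +0.0009412) = 310.1° ≈ 310°.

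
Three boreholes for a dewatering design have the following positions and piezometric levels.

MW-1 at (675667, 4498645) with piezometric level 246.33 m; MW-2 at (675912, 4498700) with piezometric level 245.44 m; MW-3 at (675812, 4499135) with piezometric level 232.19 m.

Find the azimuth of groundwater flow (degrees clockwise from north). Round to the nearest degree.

Differences from MW-1: to MW-2 (Δx, Δy, Δh) = (245, 55, -0.89); to MW-3 = (145, 490, -14.14).
Determinant of the coordinate differences = 245·490 − 145·55 = 112075.
∂h/∂x = [(-0.89)·490 − (-14.14)·55] / 112075 = +0.003048
∂h/∂y = [245·(-14.14) − 145·(-0.89)] / 112075 = -0.02976
Flow direction (−∇h) has components (-0.003048 E, +0.02976 N).
Azimuth = atan2(E, N) = atan2(-0.003048, +0.02976) = 354.2° ≈ 354°.

354°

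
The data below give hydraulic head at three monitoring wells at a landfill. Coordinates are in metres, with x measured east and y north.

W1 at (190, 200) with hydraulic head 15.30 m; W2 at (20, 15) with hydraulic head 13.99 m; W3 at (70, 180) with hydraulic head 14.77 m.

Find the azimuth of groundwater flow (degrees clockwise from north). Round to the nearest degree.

227°

Taking W1 as reference: W2−W1 = (-170, -185, -1.31); W3−W1 = (-120, -20, -0.53).
Solve a·Δx + b·Δy = Δh: det = (-170)·(-20) − (-120)·(-185) = -18800.
∂h/∂x = [(-1.31)·(-20) − (-0.53)·(-185)] / -18800 = +0.003822
∂h/∂y = [(-170)·(-0.53) − (-120)·(-1.31)] / -18800 = +0.003569
Flow direction (−∇h) has components (-0.003822 E, -0.003569 N).
Azimuth = atan2(E, N) = atan2(-0.003822, -0.003569) = 227.0° ≈ 227°.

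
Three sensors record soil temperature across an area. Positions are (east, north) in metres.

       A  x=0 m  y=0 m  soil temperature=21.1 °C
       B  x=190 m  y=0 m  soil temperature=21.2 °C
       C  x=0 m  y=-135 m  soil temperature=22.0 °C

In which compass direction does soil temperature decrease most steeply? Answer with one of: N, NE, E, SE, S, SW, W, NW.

∂T/∂x = (21.2 − 21.1) / (190 − 0) = +0.0005263
∂T/∂y = (22.0 − 21.1) / (-135 − 0) = -0.006667
Steepest decrease is along −∇f = (-0.0005263 E, +0.006667 N) → north.

N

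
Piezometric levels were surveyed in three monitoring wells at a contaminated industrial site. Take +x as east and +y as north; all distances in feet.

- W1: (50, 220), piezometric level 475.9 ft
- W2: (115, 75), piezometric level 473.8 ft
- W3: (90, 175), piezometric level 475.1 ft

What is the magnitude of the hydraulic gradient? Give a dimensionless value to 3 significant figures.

0.0134

Differences from W1: to W2 (Δx, Δy, Δh) = (65, -145, -2.1); to W3 = (40, -45, -0.8).
Solve a·Δx + b·Δy = Δh: det = 65·(-45) − 40·(-145) = 2875.
∂h/∂x = [(-2.1)·(-45) − (-0.8)·(-145)] / 2875 = -0.007478
∂h/∂y = [65·(-0.8) − 40·(-2.1)] / 2875 = +0.01113
|∇h| = √(-0.007478² + 0.01113²) = 0.01341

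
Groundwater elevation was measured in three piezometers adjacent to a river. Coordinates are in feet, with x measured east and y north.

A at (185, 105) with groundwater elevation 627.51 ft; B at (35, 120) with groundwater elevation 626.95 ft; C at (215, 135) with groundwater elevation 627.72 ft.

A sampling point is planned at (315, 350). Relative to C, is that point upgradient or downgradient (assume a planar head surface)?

upgradient

Taking A as reference: B−A = (-150, 15, -0.56); C−A = (30, 30, +0.21).
Solve a·Δx + b·Δy = Δh: det = (-150)·30 − 30·15 = -4950.
∂h/∂x = [(-0.56)·30 − (+0.21)·15] / -4950 = +0.004030
∂h/∂y = [(-150)·(+0.21) − 30·(-0.56)] / -4950 = +0.002970
Head at (315, 350) = 627.51 + (+0.004030)·(130) + (+0.002970)·(245) = 628.76 ft.
That is higher than the 627.72 ft at C, so the point is upgradient.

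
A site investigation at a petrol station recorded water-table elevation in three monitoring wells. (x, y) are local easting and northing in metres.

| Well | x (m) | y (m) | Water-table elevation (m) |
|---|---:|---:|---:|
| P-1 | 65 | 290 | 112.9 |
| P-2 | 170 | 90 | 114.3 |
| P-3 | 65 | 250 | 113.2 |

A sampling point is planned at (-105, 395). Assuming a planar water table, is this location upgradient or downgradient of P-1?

With h = a·x + b·y + c and P-1 as origin, the differences give:
  105·a + (-200)·b = +1.4
  0·a + (-40)·b = +0.3
Eliminate b (×(-40) and ×(-200), subtract): -4200·a = 4.00 → a = ∂h/∂x = -0.0009524
Back-substitute: b = ∂h/∂y = -0.007500.
Head at (-105, 395) = 112.9 + (-0.0009524)·(-170) + (-0.007500)·(105) = 112.27 m.
That is lower than the 112.9 m at P-1, so the point is downgradient.

downgradient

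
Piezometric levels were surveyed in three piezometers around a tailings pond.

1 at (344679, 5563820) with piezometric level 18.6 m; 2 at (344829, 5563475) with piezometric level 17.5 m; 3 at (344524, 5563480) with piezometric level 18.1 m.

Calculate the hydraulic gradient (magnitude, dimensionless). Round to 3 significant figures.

Differences from 1: to 2 (Δx, Δy, Δh) = (150, -345, -1.1); to 3 = (-155, -340, -0.5).
Solve a·Δx + b·Δy = Δh: det = 150·(-340) − (-155)·(-345) = -104475.
∂h/∂x = [(-1.1)·(-340) − (-0.5)·(-345)] / -104475 = -0.001929
∂h/∂y = [150·(-0.5) − (-155)·(-1.1)] / -104475 = +0.002350
|∇h| = √(-0.001929² + 0.002350²) = 0.00304

0.00304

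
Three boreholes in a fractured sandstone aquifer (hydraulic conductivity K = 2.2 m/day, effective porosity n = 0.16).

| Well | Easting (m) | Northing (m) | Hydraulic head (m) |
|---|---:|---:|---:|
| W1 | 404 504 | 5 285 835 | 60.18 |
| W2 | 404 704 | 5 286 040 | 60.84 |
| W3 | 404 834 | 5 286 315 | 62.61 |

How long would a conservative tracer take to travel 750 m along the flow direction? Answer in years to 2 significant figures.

Three-point gradient (reference W1): Δ to W2 = (200, 205, +0.66), Δ to W3 = (330, 480, +2.43).
∂h/∂x = -0.006397, ∂h/∂y = +0.009460 (det = 28350).
|∇h| = √(-0.006397² + 0.009460²) = 0.01142
Seepage velocity v = K·i/n = 2.2 × 0.01142 / 0.16 = 0.157 m/day.
t = 750 / 0.157 = 4777 days = 13.1 years.

13 years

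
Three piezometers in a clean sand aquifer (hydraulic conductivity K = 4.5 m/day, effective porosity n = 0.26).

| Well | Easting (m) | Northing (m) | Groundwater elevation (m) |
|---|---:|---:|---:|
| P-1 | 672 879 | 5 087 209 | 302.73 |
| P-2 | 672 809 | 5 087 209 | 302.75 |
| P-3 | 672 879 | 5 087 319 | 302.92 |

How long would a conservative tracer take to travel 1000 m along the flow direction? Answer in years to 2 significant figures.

90 years

∂h/∂x = (302.75 − 302.73) / (672809 − 672879) = -0.0002857
∂h/∂y = (302.92 − 302.73) / (5087319 − 5087209) = +0.001727
|∇h| = √(-0.0002857² + 0.001727²) = 0.00175
Seepage velocity v = K·i/n = 4.5 × 0.00175 / 0.26 = 0.03029 m/day.
t = 1000 / 0.03029 = 3.301e+04 days = 90.4 years.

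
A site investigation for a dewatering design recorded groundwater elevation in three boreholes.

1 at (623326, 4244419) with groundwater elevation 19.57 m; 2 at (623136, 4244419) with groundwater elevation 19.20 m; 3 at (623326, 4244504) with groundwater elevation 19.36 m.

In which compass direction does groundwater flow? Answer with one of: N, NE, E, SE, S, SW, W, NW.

∂h/∂x = (19.20 − 19.57) / (623136 − 623326) = +0.001947
∂h/∂y = (19.36 − 19.57) / (4244504 − 4244419) = -0.002471
Flow = −∇h = (-0.001947 east, +0.002471 north), which points northwest.

NW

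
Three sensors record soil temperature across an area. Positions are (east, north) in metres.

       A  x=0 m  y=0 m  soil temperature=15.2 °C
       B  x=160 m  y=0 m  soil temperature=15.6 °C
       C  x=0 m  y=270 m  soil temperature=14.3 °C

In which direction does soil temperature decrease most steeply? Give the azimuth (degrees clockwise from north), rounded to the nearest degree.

323°

∂T/∂x = (15.6 − 15.2) / (160 − 0) = +0.002500
∂T/∂y = (14.3 − 15.2) / (270 − 0) = -0.003333
Steepest decrease is along −∇f: components (-0.002500 E, +0.003333 N).
Azimuth = atan2(-0.002500, +0.003333) = 323.1° ≈ 323°.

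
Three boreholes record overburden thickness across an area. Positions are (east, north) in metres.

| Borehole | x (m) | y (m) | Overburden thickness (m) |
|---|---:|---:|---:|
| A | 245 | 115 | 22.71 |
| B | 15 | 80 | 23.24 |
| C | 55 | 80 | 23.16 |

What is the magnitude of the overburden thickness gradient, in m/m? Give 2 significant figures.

0.0028 m/m

With d = a·x + b·y + c and A as origin, the differences give:
  (-230)·a + (-35)·b = +0.53
  (-190)·a + (-35)·b = +0.45
Eliminate b (×(-35) and ×(-35), subtract): 1400·a = -2.800 → a = ∂d/∂x = -0.002000
Back-substitute: b = ∂d/∂y = -0.002000.
|∇f| = √(-0.002000² + -0.002000²) = 0.002828 m/m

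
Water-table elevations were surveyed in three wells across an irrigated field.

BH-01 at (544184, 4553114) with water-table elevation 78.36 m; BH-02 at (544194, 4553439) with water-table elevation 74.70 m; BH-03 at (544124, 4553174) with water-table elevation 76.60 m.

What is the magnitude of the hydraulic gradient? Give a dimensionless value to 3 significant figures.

0.0211

Differences from BH-01: to BH-02 (Δx, Δy, Δh) = (10, 325, -3.66); to BH-03 = (-60, 60, -1.76).
Solve a·Δx + b·Δy = Δh: det = 10·60 − (-60)·325 = 20100.
∂h/∂x = [(-3.66)·60 − (-1.76)·325] / 20100 = +0.01753
∂h/∂y = [10·(-1.76) − (-60)·(-3.66)] / 20100 = -0.01180
|∇h| = √(0.01753² + -0.01180²) = 0.02113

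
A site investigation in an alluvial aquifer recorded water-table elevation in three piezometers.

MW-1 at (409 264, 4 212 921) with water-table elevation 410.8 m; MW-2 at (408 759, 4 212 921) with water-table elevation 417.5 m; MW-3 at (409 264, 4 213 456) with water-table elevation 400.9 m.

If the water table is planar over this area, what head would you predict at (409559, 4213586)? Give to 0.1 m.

∂h/∂x = (417.5 − 410.8) / (408759 − 409264) = -0.01327
∂h/∂y = (400.9 − 410.8) / (4213456 − 4212921) = -0.01850
h(409559, 4213586) = 410.8 + (-0.01327)·(295) + (-0.01850)·(665) = 410.8 -3.914 -12.306 = 394.581 m.

394.6 m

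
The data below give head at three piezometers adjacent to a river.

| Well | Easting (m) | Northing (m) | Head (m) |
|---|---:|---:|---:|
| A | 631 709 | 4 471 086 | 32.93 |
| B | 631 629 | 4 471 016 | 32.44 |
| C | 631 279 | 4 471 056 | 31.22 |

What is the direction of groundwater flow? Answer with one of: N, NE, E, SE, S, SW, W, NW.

SW

With h = a·x + b·y + c and A as origin, the differences give:
  (-80)·a + (-70)·b = -0.49
  (-430)·a + (-30)·b = -1.71
Eliminate b (×(-30) and ×(-70), subtract): -27700·a = -105.000 → a = ∂h/∂x = +0.003791
Back-substitute: b = ∂h/∂y = +0.002668.
Flow = −∇h = (-0.003791 east, -0.002668 north), which points southwest.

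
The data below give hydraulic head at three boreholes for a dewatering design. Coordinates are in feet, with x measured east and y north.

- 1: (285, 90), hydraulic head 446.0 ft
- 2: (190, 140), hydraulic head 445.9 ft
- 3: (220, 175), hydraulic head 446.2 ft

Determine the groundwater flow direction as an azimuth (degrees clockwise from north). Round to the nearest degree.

216°

With h = a·x + b·y + c and 1 as origin, the differences give:
  (-95)·a + 50·b = -0.1
  (-65)·a + 85·b = +0.2
Eliminate b (×85 and ×50, subtract): -4825·a = -18.50 → a = ∂h/∂x = +0.003834
Back-substitute: b = ∂h/∂y = +0.005285.
Flow direction (−∇h) has components (-0.003834 E, -0.005285 N).
Azimuth = atan2(E, N) = atan2(-0.003834, -0.005285) = 216.0° ≈ 216°.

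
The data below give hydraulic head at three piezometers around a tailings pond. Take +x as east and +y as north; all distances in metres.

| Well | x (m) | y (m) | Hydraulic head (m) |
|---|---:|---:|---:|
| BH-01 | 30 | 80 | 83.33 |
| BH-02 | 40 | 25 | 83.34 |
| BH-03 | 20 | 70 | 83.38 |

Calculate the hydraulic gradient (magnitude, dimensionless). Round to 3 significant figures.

0.00418

Differences from BH-01: to BH-02 (Δx, Δy, Δh) = (10, -55, +0.01); to BH-03 = (-10, -10, +0.05).
Solve a·Δx + b·Δy = Δh: det = 10·(-10) − (-10)·(-55) = -650.
∂h/∂x = [(+0.01)·(-10) − (+0.05)·(-55)] / -650 = -0.004077
∂h/∂y = [10·(+0.05) − (-10)·(+0.01)] / -650 = -0.0009231
|∇h| = √(-0.004077² + -0.0009231²) = 0.00418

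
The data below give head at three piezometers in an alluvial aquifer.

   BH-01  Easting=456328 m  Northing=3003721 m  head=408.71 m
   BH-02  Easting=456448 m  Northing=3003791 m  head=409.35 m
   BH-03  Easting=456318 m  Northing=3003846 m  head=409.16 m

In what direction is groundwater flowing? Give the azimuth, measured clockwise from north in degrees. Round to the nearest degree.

Three-point gradient (reference BH-01): Δ to BH-02 = (120, 70, +0.64), Δ to BH-03 = (-10, 125, +0.45).
∂h/∂x = +0.003089, ∂h/∂y = +0.003847 (det = 15700).
Flow direction (−∇h) has components (-0.003089 E, -0.003847 N).
Azimuth = atan2(E, N) = atan2(-0.003089, -0.003847) = 218.8° ≈ 219°.

219°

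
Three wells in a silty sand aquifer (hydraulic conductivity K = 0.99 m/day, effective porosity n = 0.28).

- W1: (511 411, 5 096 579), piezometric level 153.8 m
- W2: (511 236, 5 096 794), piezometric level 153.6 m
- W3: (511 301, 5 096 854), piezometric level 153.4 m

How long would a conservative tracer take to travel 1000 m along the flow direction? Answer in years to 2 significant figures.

330 years

With h = a·x + b·y + c and W1 as origin, the differences give:
  (-175)·a + 215·b = -0.2
  (-110)·a + 275·b = -0.4
Eliminate b (×275 and ×215, subtract): -24475·a = 31.00 → a = ∂h/∂x = -0.001267
Back-substitute: b = ∂h/∂y = -0.001961.
|∇h| = √(-0.001267² + -0.001961²) = 0.002335
Seepage velocity v = K·i/n = 0.99 × 0.002335 / 0.28 = 0.008256 m/day.
t = 1000 / 0.008256 = 1.211e+05 days = 332 years.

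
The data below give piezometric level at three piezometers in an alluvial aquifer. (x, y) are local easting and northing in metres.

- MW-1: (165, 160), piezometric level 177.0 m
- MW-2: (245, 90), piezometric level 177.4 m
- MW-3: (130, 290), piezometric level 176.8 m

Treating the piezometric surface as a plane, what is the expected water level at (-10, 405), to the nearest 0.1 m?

176.1 m

Differences from MW-1: to MW-2 (Δx, Δy, Δh) = (80, -70, +0.4); to MW-3 = (-35, 130, -0.2).
Solve a·Δx + b·Δy = Δh: det = 80·130 − (-35)·(-70) = 7950.
∂h/∂x = [(+0.4)·130 − (-0.2)·(-70)] / 7950 = +0.004780
∂h/∂y = [80·(-0.2) − (-35)·(+0.4)] / 7950 = -0.0002516
h(-10, 405) = 177.0 + (+0.004780)·(-175) + (-0.0002516)·(245) = 177.0 -0.836 -0.062 = 176.102 m.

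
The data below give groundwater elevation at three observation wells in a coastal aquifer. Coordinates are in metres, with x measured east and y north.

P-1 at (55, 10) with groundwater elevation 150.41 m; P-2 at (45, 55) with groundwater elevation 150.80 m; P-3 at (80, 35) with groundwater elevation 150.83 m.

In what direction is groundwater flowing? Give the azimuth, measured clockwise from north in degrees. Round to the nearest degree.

Differences from P-1: to P-2 (Δx, Δy, Δh) = (-10, 45, +0.39); to P-3 = (25, 25, +0.42).
Determinant of the coordinate differences = (-10)·25 − 25·45 = -1375.
∂h/∂x = [(+0.39)·25 − (+0.42)·45] / -1375 = +0.006655
∂h/∂y = [(-10)·(+0.42) − 25·(+0.39)] / -1375 = +0.01015
Flow direction (−∇h) has components (-0.006655 E, -0.01015 N).
Azimuth = atan2(E, N) = atan2(-0.006655, -0.01015) = 213.3° ≈ 213°.

213°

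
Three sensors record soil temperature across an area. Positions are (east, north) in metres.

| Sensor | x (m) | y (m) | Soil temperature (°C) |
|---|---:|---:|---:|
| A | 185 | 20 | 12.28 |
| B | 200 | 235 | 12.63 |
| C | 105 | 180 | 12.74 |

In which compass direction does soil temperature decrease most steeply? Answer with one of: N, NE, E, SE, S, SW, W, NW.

SE

With T = a·x + b·y + c and A as origin, the differences give:
  15·a + 215·b = +0.35
  (-80)·a + 160·b = +0.46
Eliminate b (×160 and ×215, subtract): 19600·a = -42.900 → a = ∂T/∂x = -0.002189
Back-substitute: b = ∂T/∂y = +0.001781.
Steepest decrease is along −∇f = (+0.002189 E, -0.001781 N) → southeast.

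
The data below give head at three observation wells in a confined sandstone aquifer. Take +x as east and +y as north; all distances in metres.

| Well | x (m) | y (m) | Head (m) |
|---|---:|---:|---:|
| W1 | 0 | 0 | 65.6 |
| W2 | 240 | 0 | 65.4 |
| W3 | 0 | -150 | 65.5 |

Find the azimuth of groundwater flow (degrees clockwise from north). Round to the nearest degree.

129°

∂h/∂x = (65.4 − 65.6) / (240 − 0) = -0.0008333
∂h/∂y = (65.5 − 65.6) / (-150 − 0) = +0.0006667
Flow direction (−∇h) has components (+0.0008333 E, -0.0006667 N).
Azimuth = atan2(E, N) = atan2(+0.0008333, -0.0006667) = 128.7° ≈ 129°.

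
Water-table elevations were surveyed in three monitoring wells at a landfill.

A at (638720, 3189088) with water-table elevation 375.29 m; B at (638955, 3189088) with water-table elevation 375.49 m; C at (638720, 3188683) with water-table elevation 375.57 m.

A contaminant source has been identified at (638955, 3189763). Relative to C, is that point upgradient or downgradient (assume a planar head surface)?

∂h/∂x = (375.49 − 375.29) / (638955 − 638720) = +0.0008511
∂h/∂y = (375.57 − 375.29) / (3188683 − 3189088) = -0.0006914
Head at (638955, 3189763) = 375.29 + (+0.0008511)·(235) + (-0.0006914)·(675) = 375.02 m.
That is lower than the 375.57 m at C, so the point is downgradient.

downgradient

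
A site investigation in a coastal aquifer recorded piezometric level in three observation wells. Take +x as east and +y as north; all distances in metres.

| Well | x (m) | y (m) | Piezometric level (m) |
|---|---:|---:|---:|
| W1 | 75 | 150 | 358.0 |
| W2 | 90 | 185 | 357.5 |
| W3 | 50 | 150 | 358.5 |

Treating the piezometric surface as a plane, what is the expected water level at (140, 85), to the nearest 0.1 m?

357.1 m

Differences from W1: to W2 (Δx, Δy, Δh) = (15, 35, -0.5); to W3 = (-25, 0, +0.5).
Solve a·Δx + b·Δy = Δh: det = 15·0 − (-25)·35 = 875.
∂h/∂x = [(-0.5)·0 − (+0.5)·35] / 875 = -0.02000
∂h/∂y = [15·(+0.5) − (-25)·(-0.5)] / 875 = -0.005714
h(140, 85) = 358.0 + (-0.02000)·(65) + (-0.005714)·(-65) = 358.0 -1.300 +0.371 = 357.071 m.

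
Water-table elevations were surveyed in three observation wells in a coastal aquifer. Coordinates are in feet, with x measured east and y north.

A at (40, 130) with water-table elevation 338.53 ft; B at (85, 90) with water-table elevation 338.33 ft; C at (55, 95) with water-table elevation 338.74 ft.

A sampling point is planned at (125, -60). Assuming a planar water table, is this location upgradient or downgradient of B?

upgradient

Three-point gradient (reference A): Δ to B = (45, -40, -0.20), Δ to C = (15, -35, +0.21).
∂h/∂x = -0.01579, ∂h/∂y = -0.01277 (det = -975).
Head at (125, -60) = 338.53 + (-0.01579)·(85) + (-0.01277)·(-190) = 339.61 ft.
That is higher than the 338.33 ft at B, so the point is upgradient.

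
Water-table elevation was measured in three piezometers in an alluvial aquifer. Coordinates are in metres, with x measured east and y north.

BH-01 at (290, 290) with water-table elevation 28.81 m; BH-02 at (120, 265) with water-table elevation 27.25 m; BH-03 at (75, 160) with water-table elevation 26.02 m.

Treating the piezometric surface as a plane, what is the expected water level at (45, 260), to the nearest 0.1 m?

26.6 m

Differences from BH-01: to BH-02 (Δx, Δy, Δh) = (-170, -25, -1.56); to BH-03 = (-215, -130, -2.79).
Solve a·Δx + b·Δy = Δh: det = (-170)·(-130) − (-215)·(-25) = 16725.
∂h/∂x = [(-1.56)·(-130) − (-2.79)·(-25)] / 16725 = +0.007955
∂h/∂y = [(-170)·(-2.79) − (-215)·(-1.56)] / 16725 = +0.008305
h(45, 260) = 28.81 + (+0.007955)·(-245) + (+0.008305)·(-30) = 28.81 -1.949 -0.249 = 26.612 m.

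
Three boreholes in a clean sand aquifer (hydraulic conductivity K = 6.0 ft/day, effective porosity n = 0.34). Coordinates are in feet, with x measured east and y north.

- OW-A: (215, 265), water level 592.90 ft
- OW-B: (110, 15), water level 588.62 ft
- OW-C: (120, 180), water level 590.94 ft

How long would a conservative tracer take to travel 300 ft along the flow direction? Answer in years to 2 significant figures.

Differences from OW-A: to OW-B (Δx, Δy, Δh) = (-105, -250, -4.28); to OW-C = (-95, -85, -1.96).
Determinant of the coordinate differences = (-105)·(-85) − (-95)·(-250) = -14825.
∂h/∂x = [(-4.28)·(-85) − (-1.96)·(-250)] / -14825 = +0.008513
∂h/∂y = [(-105)·(-1.96) − (-95)·(-4.28)] / -14825 = +0.01354
|∇h| = √(0.008513² + 0.01354²) = 0.01599
Seepage velocity v = K·i/n = 6.0 × 0.01599 / 0.34 = 0.2822 ft/day.
t = 300 / 0.2822 = 1063 days = 2.91 years.

2.9 years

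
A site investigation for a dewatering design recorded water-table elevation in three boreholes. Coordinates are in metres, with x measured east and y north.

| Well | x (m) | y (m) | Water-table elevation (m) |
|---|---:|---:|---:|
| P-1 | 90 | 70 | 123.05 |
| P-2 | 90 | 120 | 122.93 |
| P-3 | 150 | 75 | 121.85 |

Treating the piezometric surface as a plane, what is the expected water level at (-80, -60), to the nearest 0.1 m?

126.7 m

Taking P-1 as reference: P-2−P-1 = (0, 50, -0.12); P-3−P-1 = (60, 5, -1.20).
Solve a·Δx + b·Δy = Δh: det = 0·5 − 60·50 = -3000.
∂h/∂x = [(-0.12)·5 − (-1.20)·50] / -3000 = -0.01980
∂h/∂y = [0·(-1.20) − 60·(-0.12)] / -3000 = -0.002400
h(-80, -60) = 123.05 + (-0.01980)·(-170) + (-0.002400)·(-130) = 123.05 +3.366 +0.312 = 126.728 m.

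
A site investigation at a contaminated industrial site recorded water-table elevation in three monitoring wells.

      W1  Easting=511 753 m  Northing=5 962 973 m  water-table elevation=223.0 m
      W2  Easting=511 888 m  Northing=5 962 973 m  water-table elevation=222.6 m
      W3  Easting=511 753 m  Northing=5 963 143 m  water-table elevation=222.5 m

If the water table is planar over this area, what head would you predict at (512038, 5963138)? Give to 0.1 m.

221.7 m

∂h/∂x = (222.6 − 223.0) / (511888 − 511753) = -0.002963
∂h/∂y = (222.5 − 223.0) / (5963143 − 5962973) = -0.002941
h(512038, 5963138) = 223.0 + (-0.002963)·(285) + (-0.002941)·(165) = 223.0 -0.844 -0.485 = 221.670 m.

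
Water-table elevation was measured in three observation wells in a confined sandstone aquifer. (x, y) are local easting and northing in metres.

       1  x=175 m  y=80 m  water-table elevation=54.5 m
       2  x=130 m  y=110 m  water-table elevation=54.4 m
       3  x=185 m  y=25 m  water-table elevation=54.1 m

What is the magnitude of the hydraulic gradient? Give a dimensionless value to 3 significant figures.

Three-point gradient (reference 1): Δ to 2 = (-45, 30, -0.1), Δ to 3 = (10, -55, -0.4).
∂h/∂x = +0.008046, ∂h/∂y = +0.008736 (det = 2175).
|∇h| = √(0.008046² + 0.008736²) = 0.01188

0.0119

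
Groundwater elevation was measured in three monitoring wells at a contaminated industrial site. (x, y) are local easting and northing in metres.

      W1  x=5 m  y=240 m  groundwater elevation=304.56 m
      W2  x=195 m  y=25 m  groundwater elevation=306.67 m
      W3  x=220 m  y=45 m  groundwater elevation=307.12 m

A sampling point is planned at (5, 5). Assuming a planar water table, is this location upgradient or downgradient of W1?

downgradient

Taking W1 as reference: W2−W1 = (190, -215, +2.11); W3−W1 = (215, -195, +2.56).
Solve a·Δx + b·Δy = Δh: det = 190·(-195) − 215·(-215) = 9175.
∂h/∂x = [(+2.11)·(-195) − (+2.56)·(-215)] / 9175 = +0.01514
∂h/∂y = [190·(+2.56) − 215·(+2.11)] / 9175 = +0.003569
Head at (5, 5) = 304.56 + (+0.01514)·(0) + (+0.003569)·(-235) = 303.72 m.
That is lower than the 304.56 m at W1, so the point is downgradient.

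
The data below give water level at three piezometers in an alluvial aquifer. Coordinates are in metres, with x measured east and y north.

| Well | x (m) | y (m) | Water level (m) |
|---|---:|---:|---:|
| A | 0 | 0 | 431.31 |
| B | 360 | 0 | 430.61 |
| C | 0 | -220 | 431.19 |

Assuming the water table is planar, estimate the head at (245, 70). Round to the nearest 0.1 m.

430.9 m

∂h/∂x = (430.61 − 431.31) / (360 − 0) = -0.001944
∂h/∂y = (431.19 − 431.31) / (-220 − 0) = +0.0005455
h(245, 70) = 431.31 + (-0.001944)·(245) + (+0.0005455)·(70) = 431.31 -0.476 +0.038 = 430.872 m.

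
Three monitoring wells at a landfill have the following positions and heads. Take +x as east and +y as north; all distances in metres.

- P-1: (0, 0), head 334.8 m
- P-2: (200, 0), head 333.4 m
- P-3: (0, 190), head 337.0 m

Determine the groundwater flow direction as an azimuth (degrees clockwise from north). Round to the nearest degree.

149°

∂h/∂x = (333.4 − 334.8) / (200 − 0) = -0.007000
∂h/∂y = (337.0 − 334.8) / (190 − 0) = +0.01158
Flow direction (−∇h) has components (+0.007000 E, -0.01158 N).
Azimuth = atan2(E, N) = atan2(+0.007000, -0.01158) = 148.8° ≈ 149°.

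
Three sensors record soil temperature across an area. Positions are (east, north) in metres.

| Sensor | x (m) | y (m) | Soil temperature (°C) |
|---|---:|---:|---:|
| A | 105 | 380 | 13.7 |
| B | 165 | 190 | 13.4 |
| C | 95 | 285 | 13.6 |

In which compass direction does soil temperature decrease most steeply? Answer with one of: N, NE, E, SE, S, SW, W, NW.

Three-point gradient (reference A): Δ to B = (60, -190, -0.3), Δ to C = (-10, -95, -0.1).
∂T/∂x = -0.001250, ∂T/∂y = +0.001184 (det = -7600).
Steepest decrease is along −∇f = (+0.001250 E, -0.001184 N) → southeast.

SE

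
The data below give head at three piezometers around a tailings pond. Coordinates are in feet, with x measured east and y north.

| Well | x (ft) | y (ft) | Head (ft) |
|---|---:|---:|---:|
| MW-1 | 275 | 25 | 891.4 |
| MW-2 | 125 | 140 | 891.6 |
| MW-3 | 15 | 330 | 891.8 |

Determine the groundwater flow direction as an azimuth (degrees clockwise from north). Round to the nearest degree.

118°

Three-point gradient (reference MW-1): Δ to MW-2 = (-150, 115, +0.2), Δ to MW-3 = (-260, 305, +0.4).
∂h/∂x = -0.0009464, ∂h/∂y = +0.0005047 (det = -15850).
Flow direction (−∇h) has components (+0.0009464 E, -0.0005047 N).
Azimuth = atan2(E, N) = atan2(+0.0009464, -0.0005047) = 118.1° ≈ 118°.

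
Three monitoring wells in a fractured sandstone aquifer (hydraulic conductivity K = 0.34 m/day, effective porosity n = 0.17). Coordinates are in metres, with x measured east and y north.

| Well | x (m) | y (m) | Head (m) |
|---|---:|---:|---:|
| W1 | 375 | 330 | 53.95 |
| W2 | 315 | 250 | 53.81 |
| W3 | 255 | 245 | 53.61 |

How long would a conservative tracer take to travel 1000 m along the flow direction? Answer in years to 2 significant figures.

Taking W1 as reference: W2−W1 = (-60, -80, -0.14); W3−W1 = (-120, -85, -0.34).
Solve a·Δx + b·Δy = Δh: det = (-60)·(-85) − (-120)·(-80) = -4500.
∂h/∂x = [(-0.14)·(-85) − (-0.34)·(-80)] / -4500 = +0.003400
∂h/∂y = [(-60)·(-0.34) − (-120)·(-0.14)] / -4500 = -0.0008000
|∇h| = √(0.003400² + -0.0008000²) = 0.003493
Seepage velocity v = K·i/n = 0.34 × 0.003493 / 0.17 = 0.006986 m/day.
t = 1000 / 0.006986 = 1.431e+05 days = 392 years.

390 years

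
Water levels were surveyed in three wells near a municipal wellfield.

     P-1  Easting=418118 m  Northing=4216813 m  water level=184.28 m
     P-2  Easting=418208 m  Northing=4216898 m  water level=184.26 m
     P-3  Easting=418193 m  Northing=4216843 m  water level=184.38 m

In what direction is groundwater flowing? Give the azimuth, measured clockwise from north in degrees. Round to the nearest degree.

319°

Differences from P-1: to P-2 (Δx, Δy, Δh) = (90, 85, -0.02); to P-3 = (75, 30, +0.10).
Solve a·Δx + b·Δy = Δh: det = 90·30 − 75·85 = -3675.
∂h/∂x = [(-0.02)·30 − (+0.10)·85] / -3675 = +0.002476
∂h/∂y = [90·(+0.10) − 75·(-0.02)] / -3675 = -0.002857
Flow direction (−∇h) has components (-0.002476 E, +0.002857 N).
Azimuth = atan2(E, N) = atan2(-0.002476, +0.002857) = 319.1° ≈ 319°.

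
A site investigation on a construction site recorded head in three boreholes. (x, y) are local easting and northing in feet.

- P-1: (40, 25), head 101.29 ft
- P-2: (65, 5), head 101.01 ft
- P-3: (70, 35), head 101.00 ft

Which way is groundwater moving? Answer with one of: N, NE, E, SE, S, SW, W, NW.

Taking P-1 as reference: P-2−P-1 = (25, -20, -0.28); P-3−P-1 = (30, 10, -0.29).
Solve a·Δx + b·Δy = Δh: det = 25·10 − 30·(-20) = 850.
∂h/∂x = [(-0.28)·10 − (-0.29)·(-20)] / 850 = -0.01012
∂h/∂y = [25·(-0.29) − 30·(-0.28)] / 850 = +0.001353
Flow = −∇h = (+0.01012 east, -0.001353 north), which points east.

E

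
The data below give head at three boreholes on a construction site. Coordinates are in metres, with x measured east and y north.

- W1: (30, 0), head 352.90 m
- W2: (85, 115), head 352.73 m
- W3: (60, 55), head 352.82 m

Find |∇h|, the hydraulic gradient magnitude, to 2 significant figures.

0.0017

Differences from W1: to W2 (Δx, Δy, Δh) = (55, 115, -0.17); to W3 = (30, 55, -0.08).
Determinant of the coordinate differences = 55·55 − 30·115 = -425.
∂h/∂x = [(-0.17)·55 − (-0.08)·115] / -425 = +0.0003529
∂h/∂y = [55·(-0.08) − 30·(-0.17)] / -425 = -0.001647
|∇h| = √(0.0003529² + -0.001647²) = 0.001684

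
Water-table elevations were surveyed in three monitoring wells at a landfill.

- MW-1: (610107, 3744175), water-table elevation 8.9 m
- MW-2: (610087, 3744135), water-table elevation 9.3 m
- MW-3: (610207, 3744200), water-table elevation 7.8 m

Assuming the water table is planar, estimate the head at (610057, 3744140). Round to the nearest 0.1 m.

9.6 m

With h = a·x + b·y + c and MW-1 as origin, the differences give:
  (-20)·a + (-40)·b = +0.4
  100·a + 25·b = -1.1
Eliminate b (×25 and ×(-40), subtract): 3500·a = -34.00 → a = ∂h/∂x = -0.009714
Back-substitute: b = ∂h/∂y = -0.005143.
h(610057, 3744140) = 8.9 + (-0.009714)·(-50) + (-0.005143)·(-35) = 8.9 +0.486 +0.180 = 9.566 m.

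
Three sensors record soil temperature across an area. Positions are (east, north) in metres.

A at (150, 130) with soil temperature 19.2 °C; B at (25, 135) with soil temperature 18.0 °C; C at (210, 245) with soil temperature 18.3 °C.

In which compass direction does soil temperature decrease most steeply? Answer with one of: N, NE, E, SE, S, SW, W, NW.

With T = a·x + b·y + c and A as origin, the differences give:
  (-125)·a + 5·b = -1.2
  60·a + 115·b = -0.9
Eliminate b (×115 and ×5, subtract): -14675·a = -133.50 → a = ∂T/∂x = +0.009097
Back-substitute: b = ∂T/∂y = -0.01257.
Steepest decrease is along −∇f = (-0.009097 E, +0.01257 N) → northwest.

NW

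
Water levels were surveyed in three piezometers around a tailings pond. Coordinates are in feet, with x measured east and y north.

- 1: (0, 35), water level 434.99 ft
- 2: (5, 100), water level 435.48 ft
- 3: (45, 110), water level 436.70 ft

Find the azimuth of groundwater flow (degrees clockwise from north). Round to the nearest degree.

260°

Taking 1 as reference: 2−1 = (5, 65, +0.49); 3−1 = (45, 75, +1.71).
Determinant of the coordinate differences = 5·75 − 45·65 = -2550.
∂h/∂x = [(+0.49)·75 − (+1.71)·65] / -2550 = +0.02918
∂h/∂y = [5·(+1.71) − 45·(+0.49)] / -2550 = +0.005294
Flow direction (−∇h) has components (-0.02918 E, -0.005294 N).
Azimuth = atan2(E, N) = atan2(-0.02918, -0.005294) = 259.7° ≈ 260°.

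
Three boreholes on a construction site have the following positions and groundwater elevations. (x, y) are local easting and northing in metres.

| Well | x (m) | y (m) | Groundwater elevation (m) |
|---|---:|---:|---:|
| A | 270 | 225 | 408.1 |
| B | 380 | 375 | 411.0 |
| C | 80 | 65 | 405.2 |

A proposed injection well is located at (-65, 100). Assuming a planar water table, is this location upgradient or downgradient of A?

Taking A as reference: B−A = (110, 150, +2.9); C−A = (-190, -160, -2.9).
Determinant of the coordinate differences = 110·(-160) − (-190)·150 = 10900.
∂h/∂x = [(+2.9)·(-160) − (-2.9)·150] / 10900 = -0.002661
∂h/∂y = [110·(-2.9) − (-190)·(+2.9)] / 10900 = +0.02128
Head at (-65, 100) = 408.1 + (-0.002661)·(-335) + (+0.02128)·(-125) = 406.33 m.
That is lower than the 408.1 m at A, so the point is downgradient.

downgradient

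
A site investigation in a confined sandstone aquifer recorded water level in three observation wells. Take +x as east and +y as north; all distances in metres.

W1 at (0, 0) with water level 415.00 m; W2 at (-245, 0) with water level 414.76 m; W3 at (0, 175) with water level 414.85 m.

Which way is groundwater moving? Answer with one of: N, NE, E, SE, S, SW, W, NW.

∂h/∂x = (414.76 − 415.00) / (-245 − 0) = +0.0009796
∂h/∂y = (414.85 − 415.00) / (175 − 0) = -0.0008571
Flow = −∇h = (-0.0009796 east, +0.0008571 north), which points northwest.

NW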